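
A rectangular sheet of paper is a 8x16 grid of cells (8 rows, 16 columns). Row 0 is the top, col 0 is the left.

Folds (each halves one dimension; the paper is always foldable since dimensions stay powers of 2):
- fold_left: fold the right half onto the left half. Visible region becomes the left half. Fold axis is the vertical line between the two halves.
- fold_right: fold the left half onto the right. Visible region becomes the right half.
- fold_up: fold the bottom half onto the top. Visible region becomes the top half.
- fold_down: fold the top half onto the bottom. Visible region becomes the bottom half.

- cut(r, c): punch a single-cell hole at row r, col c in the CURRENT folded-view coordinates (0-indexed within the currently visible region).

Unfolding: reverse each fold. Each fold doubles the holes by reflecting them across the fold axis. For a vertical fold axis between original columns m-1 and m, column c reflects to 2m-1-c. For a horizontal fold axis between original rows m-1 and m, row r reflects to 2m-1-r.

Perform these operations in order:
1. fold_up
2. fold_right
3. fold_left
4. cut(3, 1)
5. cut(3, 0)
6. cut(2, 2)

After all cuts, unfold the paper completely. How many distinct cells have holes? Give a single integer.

Answer: 24

Derivation:
Op 1 fold_up: fold axis h@4; visible region now rows[0,4) x cols[0,16) = 4x16
Op 2 fold_right: fold axis v@8; visible region now rows[0,4) x cols[8,16) = 4x8
Op 3 fold_left: fold axis v@12; visible region now rows[0,4) x cols[8,12) = 4x4
Op 4 cut(3, 1): punch at orig (3,9); cuts so far [(3, 9)]; region rows[0,4) x cols[8,12) = 4x4
Op 5 cut(3, 0): punch at orig (3,8); cuts so far [(3, 8), (3, 9)]; region rows[0,4) x cols[8,12) = 4x4
Op 6 cut(2, 2): punch at orig (2,10); cuts so far [(2, 10), (3, 8), (3, 9)]; region rows[0,4) x cols[8,12) = 4x4
Unfold 1 (reflect across v@12): 6 holes -> [(2, 10), (2, 13), (3, 8), (3, 9), (3, 14), (3, 15)]
Unfold 2 (reflect across v@8): 12 holes -> [(2, 2), (2, 5), (2, 10), (2, 13), (3, 0), (3, 1), (3, 6), (3, 7), (3, 8), (3, 9), (3, 14), (3, 15)]
Unfold 3 (reflect across h@4): 24 holes -> [(2, 2), (2, 5), (2, 10), (2, 13), (3, 0), (3, 1), (3, 6), (3, 7), (3, 8), (3, 9), (3, 14), (3, 15), (4, 0), (4, 1), (4, 6), (4, 7), (4, 8), (4, 9), (4, 14), (4, 15), (5, 2), (5, 5), (5, 10), (5, 13)]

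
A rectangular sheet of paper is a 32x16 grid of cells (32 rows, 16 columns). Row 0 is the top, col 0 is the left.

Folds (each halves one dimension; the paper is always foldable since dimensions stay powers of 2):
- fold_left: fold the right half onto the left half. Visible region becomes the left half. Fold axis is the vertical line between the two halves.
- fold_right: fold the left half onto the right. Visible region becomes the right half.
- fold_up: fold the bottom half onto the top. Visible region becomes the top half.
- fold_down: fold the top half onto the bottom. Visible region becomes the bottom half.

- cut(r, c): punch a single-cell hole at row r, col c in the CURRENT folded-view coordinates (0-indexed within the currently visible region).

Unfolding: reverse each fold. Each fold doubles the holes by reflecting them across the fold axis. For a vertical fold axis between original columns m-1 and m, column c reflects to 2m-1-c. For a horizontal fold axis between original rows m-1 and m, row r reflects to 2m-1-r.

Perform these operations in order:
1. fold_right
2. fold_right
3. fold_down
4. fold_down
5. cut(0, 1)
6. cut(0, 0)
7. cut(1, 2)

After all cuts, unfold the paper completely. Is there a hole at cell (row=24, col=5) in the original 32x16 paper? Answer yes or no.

Op 1 fold_right: fold axis v@8; visible region now rows[0,32) x cols[8,16) = 32x8
Op 2 fold_right: fold axis v@12; visible region now rows[0,32) x cols[12,16) = 32x4
Op 3 fold_down: fold axis h@16; visible region now rows[16,32) x cols[12,16) = 16x4
Op 4 fold_down: fold axis h@24; visible region now rows[24,32) x cols[12,16) = 8x4
Op 5 cut(0, 1): punch at orig (24,13); cuts so far [(24, 13)]; region rows[24,32) x cols[12,16) = 8x4
Op 6 cut(0, 0): punch at orig (24,12); cuts so far [(24, 12), (24, 13)]; region rows[24,32) x cols[12,16) = 8x4
Op 7 cut(1, 2): punch at orig (25,14); cuts so far [(24, 12), (24, 13), (25, 14)]; region rows[24,32) x cols[12,16) = 8x4
Unfold 1 (reflect across h@24): 6 holes -> [(22, 14), (23, 12), (23, 13), (24, 12), (24, 13), (25, 14)]
Unfold 2 (reflect across h@16): 12 holes -> [(6, 14), (7, 12), (7, 13), (8, 12), (8, 13), (9, 14), (22, 14), (23, 12), (23, 13), (24, 12), (24, 13), (25, 14)]
Unfold 3 (reflect across v@12): 24 holes -> [(6, 9), (6, 14), (7, 10), (7, 11), (7, 12), (7, 13), (8, 10), (8, 11), (8, 12), (8, 13), (9, 9), (9, 14), (22, 9), (22, 14), (23, 10), (23, 11), (23, 12), (23, 13), (24, 10), (24, 11), (24, 12), (24, 13), (25, 9), (25, 14)]
Unfold 4 (reflect across v@8): 48 holes -> [(6, 1), (6, 6), (6, 9), (6, 14), (7, 2), (7, 3), (7, 4), (7, 5), (7, 10), (7, 11), (7, 12), (7, 13), (8, 2), (8, 3), (8, 4), (8, 5), (8, 10), (8, 11), (8, 12), (8, 13), (9, 1), (9, 6), (9, 9), (9, 14), (22, 1), (22, 6), (22, 9), (22, 14), (23, 2), (23, 3), (23, 4), (23, 5), (23, 10), (23, 11), (23, 12), (23, 13), (24, 2), (24, 3), (24, 4), (24, 5), (24, 10), (24, 11), (24, 12), (24, 13), (25, 1), (25, 6), (25, 9), (25, 14)]
Holes: [(6, 1), (6, 6), (6, 9), (6, 14), (7, 2), (7, 3), (7, 4), (7, 5), (7, 10), (7, 11), (7, 12), (7, 13), (8, 2), (8, 3), (8, 4), (8, 5), (8, 10), (8, 11), (8, 12), (8, 13), (9, 1), (9, 6), (9, 9), (9, 14), (22, 1), (22, 6), (22, 9), (22, 14), (23, 2), (23, 3), (23, 4), (23, 5), (23, 10), (23, 11), (23, 12), (23, 13), (24, 2), (24, 3), (24, 4), (24, 5), (24, 10), (24, 11), (24, 12), (24, 13), (25, 1), (25, 6), (25, 9), (25, 14)]

Answer: yes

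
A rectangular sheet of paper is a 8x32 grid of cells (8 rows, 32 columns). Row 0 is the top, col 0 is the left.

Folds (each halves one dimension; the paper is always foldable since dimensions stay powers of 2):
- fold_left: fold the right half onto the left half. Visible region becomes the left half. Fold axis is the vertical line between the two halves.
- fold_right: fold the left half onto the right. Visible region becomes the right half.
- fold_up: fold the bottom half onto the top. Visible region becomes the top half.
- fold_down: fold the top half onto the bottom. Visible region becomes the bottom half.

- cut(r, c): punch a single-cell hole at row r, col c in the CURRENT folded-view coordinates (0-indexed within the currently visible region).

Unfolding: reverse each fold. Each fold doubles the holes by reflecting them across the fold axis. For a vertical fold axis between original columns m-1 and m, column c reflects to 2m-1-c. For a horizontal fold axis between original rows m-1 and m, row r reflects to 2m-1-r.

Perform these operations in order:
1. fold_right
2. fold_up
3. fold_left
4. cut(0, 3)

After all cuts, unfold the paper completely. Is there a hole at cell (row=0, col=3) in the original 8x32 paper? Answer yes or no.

Op 1 fold_right: fold axis v@16; visible region now rows[0,8) x cols[16,32) = 8x16
Op 2 fold_up: fold axis h@4; visible region now rows[0,4) x cols[16,32) = 4x16
Op 3 fold_left: fold axis v@24; visible region now rows[0,4) x cols[16,24) = 4x8
Op 4 cut(0, 3): punch at orig (0,19); cuts so far [(0, 19)]; region rows[0,4) x cols[16,24) = 4x8
Unfold 1 (reflect across v@24): 2 holes -> [(0, 19), (0, 28)]
Unfold 2 (reflect across h@4): 4 holes -> [(0, 19), (0, 28), (7, 19), (7, 28)]
Unfold 3 (reflect across v@16): 8 holes -> [(0, 3), (0, 12), (0, 19), (0, 28), (7, 3), (7, 12), (7, 19), (7, 28)]
Holes: [(0, 3), (0, 12), (0, 19), (0, 28), (7, 3), (7, 12), (7, 19), (7, 28)]

Answer: yes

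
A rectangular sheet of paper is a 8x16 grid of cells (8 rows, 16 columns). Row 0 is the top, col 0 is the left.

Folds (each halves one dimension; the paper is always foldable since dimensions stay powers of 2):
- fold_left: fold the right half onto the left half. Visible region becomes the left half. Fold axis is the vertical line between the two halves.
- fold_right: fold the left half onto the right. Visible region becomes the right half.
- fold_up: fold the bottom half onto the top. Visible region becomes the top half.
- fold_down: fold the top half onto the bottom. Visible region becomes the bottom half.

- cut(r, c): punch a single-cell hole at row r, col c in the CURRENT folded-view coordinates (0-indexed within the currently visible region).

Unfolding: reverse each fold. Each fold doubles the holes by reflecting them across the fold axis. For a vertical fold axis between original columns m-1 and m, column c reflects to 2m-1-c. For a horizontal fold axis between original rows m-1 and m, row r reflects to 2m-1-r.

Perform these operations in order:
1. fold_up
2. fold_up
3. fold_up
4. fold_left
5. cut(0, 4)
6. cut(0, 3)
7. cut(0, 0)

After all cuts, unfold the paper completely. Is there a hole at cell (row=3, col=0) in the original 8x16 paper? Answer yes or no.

Answer: yes

Derivation:
Op 1 fold_up: fold axis h@4; visible region now rows[0,4) x cols[0,16) = 4x16
Op 2 fold_up: fold axis h@2; visible region now rows[0,2) x cols[0,16) = 2x16
Op 3 fold_up: fold axis h@1; visible region now rows[0,1) x cols[0,16) = 1x16
Op 4 fold_left: fold axis v@8; visible region now rows[0,1) x cols[0,8) = 1x8
Op 5 cut(0, 4): punch at orig (0,4); cuts so far [(0, 4)]; region rows[0,1) x cols[0,8) = 1x8
Op 6 cut(0, 3): punch at orig (0,3); cuts so far [(0, 3), (0, 4)]; region rows[0,1) x cols[0,8) = 1x8
Op 7 cut(0, 0): punch at orig (0,0); cuts so far [(0, 0), (0, 3), (0, 4)]; region rows[0,1) x cols[0,8) = 1x8
Unfold 1 (reflect across v@8): 6 holes -> [(0, 0), (0, 3), (0, 4), (0, 11), (0, 12), (0, 15)]
Unfold 2 (reflect across h@1): 12 holes -> [(0, 0), (0, 3), (0, 4), (0, 11), (0, 12), (0, 15), (1, 0), (1, 3), (1, 4), (1, 11), (1, 12), (1, 15)]
Unfold 3 (reflect across h@2): 24 holes -> [(0, 0), (0, 3), (0, 4), (0, 11), (0, 12), (0, 15), (1, 0), (1, 3), (1, 4), (1, 11), (1, 12), (1, 15), (2, 0), (2, 3), (2, 4), (2, 11), (2, 12), (2, 15), (3, 0), (3, 3), (3, 4), (3, 11), (3, 12), (3, 15)]
Unfold 4 (reflect across h@4): 48 holes -> [(0, 0), (0, 3), (0, 4), (0, 11), (0, 12), (0, 15), (1, 0), (1, 3), (1, 4), (1, 11), (1, 12), (1, 15), (2, 0), (2, 3), (2, 4), (2, 11), (2, 12), (2, 15), (3, 0), (3, 3), (3, 4), (3, 11), (3, 12), (3, 15), (4, 0), (4, 3), (4, 4), (4, 11), (4, 12), (4, 15), (5, 0), (5, 3), (5, 4), (5, 11), (5, 12), (5, 15), (6, 0), (6, 3), (6, 4), (6, 11), (6, 12), (6, 15), (7, 0), (7, 3), (7, 4), (7, 11), (7, 12), (7, 15)]
Holes: [(0, 0), (0, 3), (0, 4), (0, 11), (0, 12), (0, 15), (1, 0), (1, 3), (1, 4), (1, 11), (1, 12), (1, 15), (2, 0), (2, 3), (2, 4), (2, 11), (2, 12), (2, 15), (3, 0), (3, 3), (3, 4), (3, 11), (3, 12), (3, 15), (4, 0), (4, 3), (4, 4), (4, 11), (4, 12), (4, 15), (5, 0), (5, 3), (5, 4), (5, 11), (5, 12), (5, 15), (6, 0), (6, 3), (6, 4), (6, 11), (6, 12), (6, 15), (7, 0), (7, 3), (7, 4), (7, 11), (7, 12), (7, 15)]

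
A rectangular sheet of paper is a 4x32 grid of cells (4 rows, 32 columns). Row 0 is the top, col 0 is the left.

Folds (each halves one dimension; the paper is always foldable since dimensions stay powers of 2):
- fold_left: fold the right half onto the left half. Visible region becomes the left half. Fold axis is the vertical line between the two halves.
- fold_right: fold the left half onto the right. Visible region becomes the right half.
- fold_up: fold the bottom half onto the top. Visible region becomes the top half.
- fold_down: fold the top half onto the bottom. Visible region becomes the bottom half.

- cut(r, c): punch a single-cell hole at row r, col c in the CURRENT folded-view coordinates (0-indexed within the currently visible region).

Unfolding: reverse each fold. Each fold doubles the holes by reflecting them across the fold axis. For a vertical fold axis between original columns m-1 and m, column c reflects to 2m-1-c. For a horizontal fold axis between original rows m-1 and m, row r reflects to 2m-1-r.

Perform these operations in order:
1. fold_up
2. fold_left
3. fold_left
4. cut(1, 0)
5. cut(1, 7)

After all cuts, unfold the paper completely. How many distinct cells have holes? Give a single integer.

Answer: 16

Derivation:
Op 1 fold_up: fold axis h@2; visible region now rows[0,2) x cols[0,32) = 2x32
Op 2 fold_left: fold axis v@16; visible region now rows[0,2) x cols[0,16) = 2x16
Op 3 fold_left: fold axis v@8; visible region now rows[0,2) x cols[0,8) = 2x8
Op 4 cut(1, 0): punch at orig (1,0); cuts so far [(1, 0)]; region rows[0,2) x cols[0,8) = 2x8
Op 5 cut(1, 7): punch at orig (1,7); cuts so far [(1, 0), (1, 7)]; region rows[0,2) x cols[0,8) = 2x8
Unfold 1 (reflect across v@8): 4 holes -> [(1, 0), (1, 7), (1, 8), (1, 15)]
Unfold 2 (reflect across v@16): 8 holes -> [(1, 0), (1, 7), (1, 8), (1, 15), (1, 16), (1, 23), (1, 24), (1, 31)]
Unfold 3 (reflect across h@2): 16 holes -> [(1, 0), (1, 7), (1, 8), (1, 15), (1, 16), (1, 23), (1, 24), (1, 31), (2, 0), (2, 7), (2, 8), (2, 15), (2, 16), (2, 23), (2, 24), (2, 31)]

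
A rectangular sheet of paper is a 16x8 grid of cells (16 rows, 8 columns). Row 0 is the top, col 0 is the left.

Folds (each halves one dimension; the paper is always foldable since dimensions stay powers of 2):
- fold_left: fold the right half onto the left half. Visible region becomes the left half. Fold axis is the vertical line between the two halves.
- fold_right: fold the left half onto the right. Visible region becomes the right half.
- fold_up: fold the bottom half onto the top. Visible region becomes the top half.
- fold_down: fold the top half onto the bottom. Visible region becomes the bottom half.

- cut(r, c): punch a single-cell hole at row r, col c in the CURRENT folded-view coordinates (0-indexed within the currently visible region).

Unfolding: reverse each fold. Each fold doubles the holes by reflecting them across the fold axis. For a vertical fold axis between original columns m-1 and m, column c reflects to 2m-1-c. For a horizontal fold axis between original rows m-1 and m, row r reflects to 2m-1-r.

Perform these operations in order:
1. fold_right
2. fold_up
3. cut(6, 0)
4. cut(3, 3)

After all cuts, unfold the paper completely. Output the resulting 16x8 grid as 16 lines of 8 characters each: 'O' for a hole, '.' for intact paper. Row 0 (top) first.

Answer: ........
........
........
O......O
........
........
...OO...
........
........
...OO...
........
........
O......O
........
........
........

Derivation:
Op 1 fold_right: fold axis v@4; visible region now rows[0,16) x cols[4,8) = 16x4
Op 2 fold_up: fold axis h@8; visible region now rows[0,8) x cols[4,8) = 8x4
Op 3 cut(6, 0): punch at orig (6,4); cuts so far [(6, 4)]; region rows[0,8) x cols[4,8) = 8x4
Op 4 cut(3, 3): punch at orig (3,7); cuts so far [(3, 7), (6, 4)]; region rows[0,8) x cols[4,8) = 8x4
Unfold 1 (reflect across h@8): 4 holes -> [(3, 7), (6, 4), (9, 4), (12, 7)]
Unfold 2 (reflect across v@4): 8 holes -> [(3, 0), (3, 7), (6, 3), (6, 4), (9, 3), (9, 4), (12, 0), (12, 7)]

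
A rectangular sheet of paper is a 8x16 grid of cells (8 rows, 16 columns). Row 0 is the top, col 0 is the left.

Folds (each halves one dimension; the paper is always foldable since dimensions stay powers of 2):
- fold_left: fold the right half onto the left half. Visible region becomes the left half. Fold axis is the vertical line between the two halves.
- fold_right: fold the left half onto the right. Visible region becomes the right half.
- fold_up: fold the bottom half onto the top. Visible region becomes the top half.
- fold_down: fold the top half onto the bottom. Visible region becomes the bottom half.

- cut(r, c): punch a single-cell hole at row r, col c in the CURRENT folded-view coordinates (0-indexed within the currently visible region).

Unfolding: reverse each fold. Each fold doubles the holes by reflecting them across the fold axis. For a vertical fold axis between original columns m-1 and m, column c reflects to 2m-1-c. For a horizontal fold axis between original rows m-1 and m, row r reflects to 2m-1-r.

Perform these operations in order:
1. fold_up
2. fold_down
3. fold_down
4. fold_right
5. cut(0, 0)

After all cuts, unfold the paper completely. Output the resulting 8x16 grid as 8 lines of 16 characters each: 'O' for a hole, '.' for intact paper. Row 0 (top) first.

Op 1 fold_up: fold axis h@4; visible region now rows[0,4) x cols[0,16) = 4x16
Op 2 fold_down: fold axis h@2; visible region now rows[2,4) x cols[0,16) = 2x16
Op 3 fold_down: fold axis h@3; visible region now rows[3,4) x cols[0,16) = 1x16
Op 4 fold_right: fold axis v@8; visible region now rows[3,4) x cols[8,16) = 1x8
Op 5 cut(0, 0): punch at orig (3,8); cuts so far [(3, 8)]; region rows[3,4) x cols[8,16) = 1x8
Unfold 1 (reflect across v@8): 2 holes -> [(3, 7), (3, 8)]
Unfold 2 (reflect across h@3): 4 holes -> [(2, 7), (2, 8), (3, 7), (3, 8)]
Unfold 3 (reflect across h@2): 8 holes -> [(0, 7), (0, 8), (1, 7), (1, 8), (2, 7), (2, 8), (3, 7), (3, 8)]
Unfold 4 (reflect across h@4): 16 holes -> [(0, 7), (0, 8), (1, 7), (1, 8), (2, 7), (2, 8), (3, 7), (3, 8), (4, 7), (4, 8), (5, 7), (5, 8), (6, 7), (6, 8), (7, 7), (7, 8)]

Answer: .......OO.......
.......OO.......
.......OO.......
.......OO.......
.......OO.......
.......OO.......
.......OO.......
.......OO.......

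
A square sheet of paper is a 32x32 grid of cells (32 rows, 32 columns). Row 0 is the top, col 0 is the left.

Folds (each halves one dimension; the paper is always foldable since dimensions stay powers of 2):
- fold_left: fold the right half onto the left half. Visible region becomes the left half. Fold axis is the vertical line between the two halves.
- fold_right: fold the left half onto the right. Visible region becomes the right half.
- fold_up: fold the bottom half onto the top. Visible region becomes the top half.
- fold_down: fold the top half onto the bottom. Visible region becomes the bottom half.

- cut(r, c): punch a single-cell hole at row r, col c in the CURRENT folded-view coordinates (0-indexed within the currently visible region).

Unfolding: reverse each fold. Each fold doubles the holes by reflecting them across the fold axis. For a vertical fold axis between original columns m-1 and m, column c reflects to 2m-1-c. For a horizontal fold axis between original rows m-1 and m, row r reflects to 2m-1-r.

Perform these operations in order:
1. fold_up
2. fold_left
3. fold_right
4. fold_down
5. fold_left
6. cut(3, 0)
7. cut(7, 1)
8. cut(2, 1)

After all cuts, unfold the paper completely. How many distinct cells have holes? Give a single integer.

Answer: 96

Derivation:
Op 1 fold_up: fold axis h@16; visible region now rows[0,16) x cols[0,32) = 16x32
Op 2 fold_left: fold axis v@16; visible region now rows[0,16) x cols[0,16) = 16x16
Op 3 fold_right: fold axis v@8; visible region now rows[0,16) x cols[8,16) = 16x8
Op 4 fold_down: fold axis h@8; visible region now rows[8,16) x cols[8,16) = 8x8
Op 5 fold_left: fold axis v@12; visible region now rows[8,16) x cols[8,12) = 8x4
Op 6 cut(3, 0): punch at orig (11,8); cuts so far [(11, 8)]; region rows[8,16) x cols[8,12) = 8x4
Op 7 cut(7, 1): punch at orig (15,9); cuts so far [(11, 8), (15, 9)]; region rows[8,16) x cols[8,12) = 8x4
Op 8 cut(2, 1): punch at orig (10,9); cuts so far [(10, 9), (11, 8), (15, 9)]; region rows[8,16) x cols[8,12) = 8x4
Unfold 1 (reflect across v@12): 6 holes -> [(10, 9), (10, 14), (11, 8), (11, 15), (15, 9), (15, 14)]
Unfold 2 (reflect across h@8): 12 holes -> [(0, 9), (0, 14), (4, 8), (4, 15), (5, 9), (5, 14), (10, 9), (10, 14), (11, 8), (11, 15), (15, 9), (15, 14)]
Unfold 3 (reflect across v@8): 24 holes -> [(0, 1), (0, 6), (0, 9), (0, 14), (4, 0), (4, 7), (4, 8), (4, 15), (5, 1), (5, 6), (5, 9), (5, 14), (10, 1), (10, 6), (10, 9), (10, 14), (11, 0), (11, 7), (11, 8), (11, 15), (15, 1), (15, 6), (15, 9), (15, 14)]
Unfold 4 (reflect across v@16): 48 holes -> [(0, 1), (0, 6), (0, 9), (0, 14), (0, 17), (0, 22), (0, 25), (0, 30), (4, 0), (4, 7), (4, 8), (4, 15), (4, 16), (4, 23), (4, 24), (4, 31), (5, 1), (5, 6), (5, 9), (5, 14), (5, 17), (5, 22), (5, 25), (5, 30), (10, 1), (10, 6), (10, 9), (10, 14), (10, 17), (10, 22), (10, 25), (10, 30), (11, 0), (11, 7), (11, 8), (11, 15), (11, 16), (11, 23), (11, 24), (11, 31), (15, 1), (15, 6), (15, 9), (15, 14), (15, 17), (15, 22), (15, 25), (15, 30)]
Unfold 5 (reflect across h@16): 96 holes -> [(0, 1), (0, 6), (0, 9), (0, 14), (0, 17), (0, 22), (0, 25), (0, 30), (4, 0), (4, 7), (4, 8), (4, 15), (4, 16), (4, 23), (4, 24), (4, 31), (5, 1), (5, 6), (5, 9), (5, 14), (5, 17), (5, 22), (5, 25), (5, 30), (10, 1), (10, 6), (10, 9), (10, 14), (10, 17), (10, 22), (10, 25), (10, 30), (11, 0), (11, 7), (11, 8), (11, 15), (11, 16), (11, 23), (11, 24), (11, 31), (15, 1), (15, 6), (15, 9), (15, 14), (15, 17), (15, 22), (15, 25), (15, 30), (16, 1), (16, 6), (16, 9), (16, 14), (16, 17), (16, 22), (16, 25), (16, 30), (20, 0), (20, 7), (20, 8), (20, 15), (20, 16), (20, 23), (20, 24), (20, 31), (21, 1), (21, 6), (21, 9), (21, 14), (21, 17), (21, 22), (21, 25), (21, 30), (26, 1), (26, 6), (26, 9), (26, 14), (26, 17), (26, 22), (26, 25), (26, 30), (27, 0), (27, 7), (27, 8), (27, 15), (27, 16), (27, 23), (27, 24), (27, 31), (31, 1), (31, 6), (31, 9), (31, 14), (31, 17), (31, 22), (31, 25), (31, 30)]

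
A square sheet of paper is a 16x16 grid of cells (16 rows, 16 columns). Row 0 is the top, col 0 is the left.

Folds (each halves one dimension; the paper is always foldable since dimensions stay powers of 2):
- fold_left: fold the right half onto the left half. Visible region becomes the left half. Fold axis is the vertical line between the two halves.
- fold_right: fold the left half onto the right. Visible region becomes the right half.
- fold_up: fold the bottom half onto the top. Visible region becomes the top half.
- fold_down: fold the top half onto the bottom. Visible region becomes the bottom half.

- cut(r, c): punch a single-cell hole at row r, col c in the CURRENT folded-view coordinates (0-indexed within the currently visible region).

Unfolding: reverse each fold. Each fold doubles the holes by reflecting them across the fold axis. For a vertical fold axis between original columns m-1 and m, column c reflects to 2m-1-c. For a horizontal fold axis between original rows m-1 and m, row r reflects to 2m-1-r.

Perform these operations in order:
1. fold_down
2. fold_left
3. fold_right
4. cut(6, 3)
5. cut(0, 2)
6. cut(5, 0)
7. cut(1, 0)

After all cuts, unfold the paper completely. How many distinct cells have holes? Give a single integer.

Answer: 32

Derivation:
Op 1 fold_down: fold axis h@8; visible region now rows[8,16) x cols[0,16) = 8x16
Op 2 fold_left: fold axis v@8; visible region now rows[8,16) x cols[0,8) = 8x8
Op 3 fold_right: fold axis v@4; visible region now rows[8,16) x cols[4,8) = 8x4
Op 4 cut(6, 3): punch at orig (14,7); cuts so far [(14, 7)]; region rows[8,16) x cols[4,8) = 8x4
Op 5 cut(0, 2): punch at orig (8,6); cuts so far [(8, 6), (14, 7)]; region rows[8,16) x cols[4,8) = 8x4
Op 6 cut(5, 0): punch at orig (13,4); cuts so far [(8, 6), (13, 4), (14, 7)]; region rows[8,16) x cols[4,8) = 8x4
Op 7 cut(1, 0): punch at orig (9,4); cuts so far [(8, 6), (9, 4), (13, 4), (14, 7)]; region rows[8,16) x cols[4,8) = 8x4
Unfold 1 (reflect across v@4): 8 holes -> [(8, 1), (8, 6), (9, 3), (9, 4), (13, 3), (13, 4), (14, 0), (14, 7)]
Unfold 2 (reflect across v@8): 16 holes -> [(8, 1), (8, 6), (8, 9), (8, 14), (9, 3), (9, 4), (9, 11), (9, 12), (13, 3), (13, 4), (13, 11), (13, 12), (14, 0), (14, 7), (14, 8), (14, 15)]
Unfold 3 (reflect across h@8): 32 holes -> [(1, 0), (1, 7), (1, 8), (1, 15), (2, 3), (2, 4), (2, 11), (2, 12), (6, 3), (6, 4), (6, 11), (6, 12), (7, 1), (7, 6), (7, 9), (7, 14), (8, 1), (8, 6), (8, 9), (8, 14), (9, 3), (9, 4), (9, 11), (9, 12), (13, 3), (13, 4), (13, 11), (13, 12), (14, 0), (14, 7), (14, 8), (14, 15)]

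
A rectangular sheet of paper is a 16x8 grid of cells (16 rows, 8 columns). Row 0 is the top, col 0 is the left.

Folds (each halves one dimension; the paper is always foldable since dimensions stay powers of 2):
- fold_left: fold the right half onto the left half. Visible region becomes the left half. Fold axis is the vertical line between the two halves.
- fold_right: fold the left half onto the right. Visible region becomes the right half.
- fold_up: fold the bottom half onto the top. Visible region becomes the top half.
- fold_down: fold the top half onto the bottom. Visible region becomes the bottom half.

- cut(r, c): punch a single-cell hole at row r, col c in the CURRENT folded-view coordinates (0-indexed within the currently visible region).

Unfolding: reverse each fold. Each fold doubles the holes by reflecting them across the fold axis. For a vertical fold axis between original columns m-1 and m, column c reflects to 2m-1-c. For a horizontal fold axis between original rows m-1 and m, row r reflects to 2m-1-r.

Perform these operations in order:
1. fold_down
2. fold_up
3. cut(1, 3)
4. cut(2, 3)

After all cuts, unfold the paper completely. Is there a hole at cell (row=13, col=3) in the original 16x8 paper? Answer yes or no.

Answer: yes

Derivation:
Op 1 fold_down: fold axis h@8; visible region now rows[8,16) x cols[0,8) = 8x8
Op 2 fold_up: fold axis h@12; visible region now rows[8,12) x cols[0,8) = 4x8
Op 3 cut(1, 3): punch at orig (9,3); cuts so far [(9, 3)]; region rows[8,12) x cols[0,8) = 4x8
Op 4 cut(2, 3): punch at orig (10,3); cuts so far [(9, 3), (10, 3)]; region rows[8,12) x cols[0,8) = 4x8
Unfold 1 (reflect across h@12): 4 holes -> [(9, 3), (10, 3), (13, 3), (14, 3)]
Unfold 2 (reflect across h@8): 8 holes -> [(1, 3), (2, 3), (5, 3), (6, 3), (9, 3), (10, 3), (13, 3), (14, 3)]
Holes: [(1, 3), (2, 3), (5, 3), (6, 3), (9, 3), (10, 3), (13, 3), (14, 3)]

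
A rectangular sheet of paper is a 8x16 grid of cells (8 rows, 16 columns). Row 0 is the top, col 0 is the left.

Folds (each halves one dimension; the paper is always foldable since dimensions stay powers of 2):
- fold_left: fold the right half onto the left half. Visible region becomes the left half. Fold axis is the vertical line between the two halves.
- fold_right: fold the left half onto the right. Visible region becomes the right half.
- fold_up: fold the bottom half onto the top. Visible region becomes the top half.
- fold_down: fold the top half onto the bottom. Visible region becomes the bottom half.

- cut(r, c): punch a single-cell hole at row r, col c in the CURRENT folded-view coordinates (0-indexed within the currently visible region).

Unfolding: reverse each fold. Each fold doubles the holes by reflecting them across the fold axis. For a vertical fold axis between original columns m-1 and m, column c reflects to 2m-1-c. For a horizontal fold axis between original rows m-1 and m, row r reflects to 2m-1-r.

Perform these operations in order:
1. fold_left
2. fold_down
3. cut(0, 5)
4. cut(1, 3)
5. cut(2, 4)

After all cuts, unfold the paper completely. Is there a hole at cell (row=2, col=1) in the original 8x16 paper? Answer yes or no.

Op 1 fold_left: fold axis v@8; visible region now rows[0,8) x cols[0,8) = 8x8
Op 2 fold_down: fold axis h@4; visible region now rows[4,8) x cols[0,8) = 4x8
Op 3 cut(0, 5): punch at orig (4,5); cuts so far [(4, 5)]; region rows[4,8) x cols[0,8) = 4x8
Op 4 cut(1, 3): punch at orig (5,3); cuts so far [(4, 5), (5, 3)]; region rows[4,8) x cols[0,8) = 4x8
Op 5 cut(2, 4): punch at orig (6,4); cuts so far [(4, 5), (5, 3), (6, 4)]; region rows[4,8) x cols[0,8) = 4x8
Unfold 1 (reflect across h@4): 6 holes -> [(1, 4), (2, 3), (3, 5), (4, 5), (5, 3), (6, 4)]
Unfold 2 (reflect across v@8): 12 holes -> [(1, 4), (1, 11), (2, 3), (2, 12), (3, 5), (3, 10), (4, 5), (4, 10), (5, 3), (5, 12), (6, 4), (6, 11)]
Holes: [(1, 4), (1, 11), (2, 3), (2, 12), (3, 5), (3, 10), (4, 5), (4, 10), (5, 3), (5, 12), (6, 4), (6, 11)]

Answer: no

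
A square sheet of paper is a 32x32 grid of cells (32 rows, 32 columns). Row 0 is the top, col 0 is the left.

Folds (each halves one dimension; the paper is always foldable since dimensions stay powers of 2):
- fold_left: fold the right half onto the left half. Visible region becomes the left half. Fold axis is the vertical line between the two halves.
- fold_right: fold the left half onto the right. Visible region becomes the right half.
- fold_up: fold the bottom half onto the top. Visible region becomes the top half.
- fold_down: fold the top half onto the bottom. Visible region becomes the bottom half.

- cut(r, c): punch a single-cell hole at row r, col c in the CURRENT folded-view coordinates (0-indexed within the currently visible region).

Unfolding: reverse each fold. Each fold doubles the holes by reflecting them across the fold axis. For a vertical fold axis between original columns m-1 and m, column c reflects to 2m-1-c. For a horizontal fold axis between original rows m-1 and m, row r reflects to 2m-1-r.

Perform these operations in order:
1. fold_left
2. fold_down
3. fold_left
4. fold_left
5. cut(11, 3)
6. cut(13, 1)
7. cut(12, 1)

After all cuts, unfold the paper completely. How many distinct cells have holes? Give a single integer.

Answer: 48

Derivation:
Op 1 fold_left: fold axis v@16; visible region now rows[0,32) x cols[0,16) = 32x16
Op 2 fold_down: fold axis h@16; visible region now rows[16,32) x cols[0,16) = 16x16
Op 3 fold_left: fold axis v@8; visible region now rows[16,32) x cols[0,8) = 16x8
Op 4 fold_left: fold axis v@4; visible region now rows[16,32) x cols[0,4) = 16x4
Op 5 cut(11, 3): punch at orig (27,3); cuts so far [(27, 3)]; region rows[16,32) x cols[0,4) = 16x4
Op 6 cut(13, 1): punch at orig (29,1); cuts so far [(27, 3), (29, 1)]; region rows[16,32) x cols[0,4) = 16x4
Op 7 cut(12, 1): punch at orig (28,1); cuts so far [(27, 3), (28, 1), (29, 1)]; region rows[16,32) x cols[0,4) = 16x4
Unfold 1 (reflect across v@4): 6 holes -> [(27, 3), (27, 4), (28, 1), (28, 6), (29, 1), (29, 6)]
Unfold 2 (reflect across v@8): 12 holes -> [(27, 3), (27, 4), (27, 11), (27, 12), (28, 1), (28, 6), (28, 9), (28, 14), (29, 1), (29, 6), (29, 9), (29, 14)]
Unfold 3 (reflect across h@16): 24 holes -> [(2, 1), (2, 6), (2, 9), (2, 14), (3, 1), (3, 6), (3, 9), (3, 14), (4, 3), (4, 4), (4, 11), (4, 12), (27, 3), (27, 4), (27, 11), (27, 12), (28, 1), (28, 6), (28, 9), (28, 14), (29, 1), (29, 6), (29, 9), (29, 14)]
Unfold 4 (reflect across v@16): 48 holes -> [(2, 1), (2, 6), (2, 9), (2, 14), (2, 17), (2, 22), (2, 25), (2, 30), (3, 1), (3, 6), (3, 9), (3, 14), (3, 17), (3, 22), (3, 25), (3, 30), (4, 3), (4, 4), (4, 11), (4, 12), (4, 19), (4, 20), (4, 27), (4, 28), (27, 3), (27, 4), (27, 11), (27, 12), (27, 19), (27, 20), (27, 27), (27, 28), (28, 1), (28, 6), (28, 9), (28, 14), (28, 17), (28, 22), (28, 25), (28, 30), (29, 1), (29, 6), (29, 9), (29, 14), (29, 17), (29, 22), (29, 25), (29, 30)]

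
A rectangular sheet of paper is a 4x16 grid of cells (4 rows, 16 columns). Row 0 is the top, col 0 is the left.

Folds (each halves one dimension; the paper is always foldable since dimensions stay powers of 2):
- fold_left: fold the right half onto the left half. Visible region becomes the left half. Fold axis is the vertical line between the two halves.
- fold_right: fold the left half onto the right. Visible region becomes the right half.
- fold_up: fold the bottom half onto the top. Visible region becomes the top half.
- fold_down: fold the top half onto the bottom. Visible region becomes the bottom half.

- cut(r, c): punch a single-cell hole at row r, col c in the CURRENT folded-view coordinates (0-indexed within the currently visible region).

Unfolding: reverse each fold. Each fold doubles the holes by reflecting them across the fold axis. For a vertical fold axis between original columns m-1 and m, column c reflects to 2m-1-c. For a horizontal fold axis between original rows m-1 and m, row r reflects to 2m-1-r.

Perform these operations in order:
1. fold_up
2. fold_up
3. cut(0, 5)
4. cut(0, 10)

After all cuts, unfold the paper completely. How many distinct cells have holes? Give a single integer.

Answer: 8

Derivation:
Op 1 fold_up: fold axis h@2; visible region now rows[0,2) x cols[0,16) = 2x16
Op 2 fold_up: fold axis h@1; visible region now rows[0,1) x cols[0,16) = 1x16
Op 3 cut(0, 5): punch at orig (0,5); cuts so far [(0, 5)]; region rows[0,1) x cols[0,16) = 1x16
Op 4 cut(0, 10): punch at orig (0,10); cuts so far [(0, 5), (0, 10)]; region rows[0,1) x cols[0,16) = 1x16
Unfold 1 (reflect across h@1): 4 holes -> [(0, 5), (0, 10), (1, 5), (1, 10)]
Unfold 2 (reflect across h@2): 8 holes -> [(0, 5), (0, 10), (1, 5), (1, 10), (2, 5), (2, 10), (3, 5), (3, 10)]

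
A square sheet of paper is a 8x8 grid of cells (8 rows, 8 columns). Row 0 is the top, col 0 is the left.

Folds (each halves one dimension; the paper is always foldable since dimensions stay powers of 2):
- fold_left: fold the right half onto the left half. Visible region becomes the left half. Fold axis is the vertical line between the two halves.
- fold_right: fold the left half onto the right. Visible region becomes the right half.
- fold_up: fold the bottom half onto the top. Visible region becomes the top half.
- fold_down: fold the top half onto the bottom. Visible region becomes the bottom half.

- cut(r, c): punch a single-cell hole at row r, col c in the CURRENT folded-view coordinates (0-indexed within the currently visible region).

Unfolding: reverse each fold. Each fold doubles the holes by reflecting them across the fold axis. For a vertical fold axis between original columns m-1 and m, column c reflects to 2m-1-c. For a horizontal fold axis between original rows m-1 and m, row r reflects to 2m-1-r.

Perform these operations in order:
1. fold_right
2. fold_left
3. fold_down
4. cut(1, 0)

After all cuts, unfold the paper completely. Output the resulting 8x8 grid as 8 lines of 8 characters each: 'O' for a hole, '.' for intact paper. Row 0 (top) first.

Op 1 fold_right: fold axis v@4; visible region now rows[0,8) x cols[4,8) = 8x4
Op 2 fold_left: fold axis v@6; visible region now rows[0,8) x cols[4,6) = 8x2
Op 3 fold_down: fold axis h@4; visible region now rows[4,8) x cols[4,6) = 4x2
Op 4 cut(1, 0): punch at orig (5,4); cuts so far [(5, 4)]; region rows[4,8) x cols[4,6) = 4x2
Unfold 1 (reflect across h@4): 2 holes -> [(2, 4), (5, 4)]
Unfold 2 (reflect across v@6): 4 holes -> [(2, 4), (2, 7), (5, 4), (5, 7)]
Unfold 3 (reflect across v@4): 8 holes -> [(2, 0), (2, 3), (2, 4), (2, 7), (5, 0), (5, 3), (5, 4), (5, 7)]

Answer: ........
........
O..OO..O
........
........
O..OO..O
........
........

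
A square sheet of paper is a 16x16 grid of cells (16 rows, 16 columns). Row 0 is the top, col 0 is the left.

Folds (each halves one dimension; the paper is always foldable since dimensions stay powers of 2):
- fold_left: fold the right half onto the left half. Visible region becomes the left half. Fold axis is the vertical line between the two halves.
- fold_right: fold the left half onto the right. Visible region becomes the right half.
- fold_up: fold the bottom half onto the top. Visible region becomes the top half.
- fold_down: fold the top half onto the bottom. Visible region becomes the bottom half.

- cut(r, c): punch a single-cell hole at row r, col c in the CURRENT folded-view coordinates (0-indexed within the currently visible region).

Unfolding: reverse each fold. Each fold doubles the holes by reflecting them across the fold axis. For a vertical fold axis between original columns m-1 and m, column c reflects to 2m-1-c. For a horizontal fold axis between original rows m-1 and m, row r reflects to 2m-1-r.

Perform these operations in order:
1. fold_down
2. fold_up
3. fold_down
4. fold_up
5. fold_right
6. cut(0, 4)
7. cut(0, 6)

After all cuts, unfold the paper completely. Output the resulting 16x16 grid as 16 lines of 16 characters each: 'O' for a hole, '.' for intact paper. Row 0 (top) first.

Answer: .O.O........O.O.
.O.O........O.O.
.O.O........O.O.
.O.O........O.O.
.O.O........O.O.
.O.O........O.O.
.O.O........O.O.
.O.O........O.O.
.O.O........O.O.
.O.O........O.O.
.O.O........O.O.
.O.O........O.O.
.O.O........O.O.
.O.O........O.O.
.O.O........O.O.
.O.O........O.O.

Derivation:
Op 1 fold_down: fold axis h@8; visible region now rows[8,16) x cols[0,16) = 8x16
Op 2 fold_up: fold axis h@12; visible region now rows[8,12) x cols[0,16) = 4x16
Op 3 fold_down: fold axis h@10; visible region now rows[10,12) x cols[0,16) = 2x16
Op 4 fold_up: fold axis h@11; visible region now rows[10,11) x cols[0,16) = 1x16
Op 5 fold_right: fold axis v@8; visible region now rows[10,11) x cols[8,16) = 1x8
Op 6 cut(0, 4): punch at orig (10,12); cuts so far [(10, 12)]; region rows[10,11) x cols[8,16) = 1x8
Op 7 cut(0, 6): punch at orig (10,14); cuts so far [(10, 12), (10, 14)]; region rows[10,11) x cols[8,16) = 1x8
Unfold 1 (reflect across v@8): 4 holes -> [(10, 1), (10, 3), (10, 12), (10, 14)]
Unfold 2 (reflect across h@11): 8 holes -> [(10, 1), (10, 3), (10, 12), (10, 14), (11, 1), (11, 3), (11, 12), (11, 14)]
Unfold 3 (reflect across h@10): 16 holes -> [(8, 1), (8, 3), (8, 12), (8, 14), (9, 1), (9, 3), (9, 12), (9, 14), (10, 1), (10, 3), (10, 12), (10, 14), (11, 1), (11, 3), (11, 12), (11, 14)]
Unfold 4 (reflect across h@12): 32 holes -> [(8, 1), (8, 3), (8, 12), (8, 14), (9, 1), (9, 3), (9, 12), (9, 14), (10, 1), (10, 3), (10, 12), (10, 14), (11, 1), (11, 3), (11, 12), (11, 14), (12, 1), (12, 3), (12, 12), (12, 14), (13, 1), (13, 3), (13, 12), (13, 14), (14, 1), (14, 3), (14, 12), (14, 14), (15, 1), (15, 3), (15, 12), (15, 14)]
Unfold 5 (reflect across h@8): 64 holes -> [(0, 1), (0, 3), (0, 12), (0, 14), (1, 1), (1, 3), (1, 12), (1, 14), (2, 1), (2, 3), (2, 12), (2, 14), (3, 1), (3, 3), (3, 12), (3, 14), (4, 1), (4, 3), (4, 12), (4, 14), (5, 1), (5, 3), (5, 12), (5, 14), (6, 1), (6, 3), (6, 12), (6, 14), (7, 1), (7, 3), (7, 12), (7, 14), (8, 1), (8, 3), (8, 12), (8, 14), (9, 1), (9, 3), (9, 12), (9, 14), (10, 1), (10, 3), (10, 12), (10, 14), (11, 1), (11, 3), (11, 12), (11, 14), (12, 1), (12, 3), (12, 12), (12, 14), (13, 1), (13, 3), (13, 12), (13, 14), (14, 1), (14, 3), (14, 12), (14, 14), (15, 1), (15, 3), (15, 12), (15, 14)]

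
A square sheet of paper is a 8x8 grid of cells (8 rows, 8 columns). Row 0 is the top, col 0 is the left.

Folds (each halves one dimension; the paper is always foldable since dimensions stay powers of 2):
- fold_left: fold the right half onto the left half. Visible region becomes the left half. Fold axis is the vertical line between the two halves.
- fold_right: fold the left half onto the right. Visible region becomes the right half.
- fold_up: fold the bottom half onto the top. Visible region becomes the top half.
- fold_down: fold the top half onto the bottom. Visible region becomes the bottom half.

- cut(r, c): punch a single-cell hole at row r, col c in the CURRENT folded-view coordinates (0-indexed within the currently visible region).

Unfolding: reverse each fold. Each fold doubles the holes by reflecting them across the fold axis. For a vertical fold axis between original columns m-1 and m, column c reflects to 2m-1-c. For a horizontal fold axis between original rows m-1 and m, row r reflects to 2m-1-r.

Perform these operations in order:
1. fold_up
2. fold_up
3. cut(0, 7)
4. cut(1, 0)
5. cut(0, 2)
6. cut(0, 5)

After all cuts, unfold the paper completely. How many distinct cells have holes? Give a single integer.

Op 1 fold_up: fold axis h@4; visible region now rows[0,4) x cols[0,8) = 4x8
Op 2 fold_up: fold axis h@2; visible region now rows[0,2) x cols[0,8) = 2x8
Op 3 cut(0, 7): punch at orig (0,7); cuts so far [(0, 7)]; region rows[0,2) x cols[0,8) = 2x8
Op 4 cut(1, 0): punch at orig (1,0); cuts so far [(0, 7), (1, 0)]; region rows[0,2) x cols[0,8) = 2x8
Op 5 cut(0, 2): punch at orig (0,2); cuts so far [(0, 2), (0, 7), (1, 0)]; region rows[0,2) x cols[0,8) = 2x8
Op 6 cut(0, 5): punch at orig (0,5); cuts so far [(0, 2), (0, 5), (0, 7), (1, 0)]; region rows[0,2) x cols[0,8) = 2x8
Unfold 1 (reflect across h@2): 8 holes -> [(0, 2), (0, 5), (0, 7), (1, 0), (2, 0), (3, 2), (3, 5), (3, 7)]
Unfold 2 (reflect across h@4): 16 holes -> [(0, 2), (0, 5), (0, 7), (1, 0), (2, 0), (3, 2), (3, 5), (3, 7), (4, 2), (4, 5), (4, 7), (5, 0), (6, 0), (7, 2), (7, 5), (7, 7)]

Answer: 16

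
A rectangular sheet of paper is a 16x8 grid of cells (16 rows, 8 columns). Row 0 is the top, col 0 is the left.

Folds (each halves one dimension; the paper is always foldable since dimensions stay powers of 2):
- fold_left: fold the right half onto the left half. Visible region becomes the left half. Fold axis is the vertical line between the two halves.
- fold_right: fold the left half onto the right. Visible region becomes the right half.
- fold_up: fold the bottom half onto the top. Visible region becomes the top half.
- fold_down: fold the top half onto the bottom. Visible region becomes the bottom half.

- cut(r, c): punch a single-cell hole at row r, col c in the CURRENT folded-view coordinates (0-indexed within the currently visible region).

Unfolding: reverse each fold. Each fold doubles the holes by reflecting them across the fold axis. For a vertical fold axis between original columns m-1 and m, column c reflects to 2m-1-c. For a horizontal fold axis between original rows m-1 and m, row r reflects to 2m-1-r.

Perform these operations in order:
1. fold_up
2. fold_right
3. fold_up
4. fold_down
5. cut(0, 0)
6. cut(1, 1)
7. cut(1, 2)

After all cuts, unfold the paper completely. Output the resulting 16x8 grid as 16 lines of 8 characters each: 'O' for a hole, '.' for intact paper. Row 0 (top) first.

Answer: .OO..OO.
...OO...
...OO...
.OO..OO.
.OO..OO.
...OO...
...OO...
.OO..OO.
.OO..OO.
...OO...
...OO...
.OO..OO.
.OO..OO.
...OO...
...OO...
.OO..OO.

Derivation:
Op 1 fold_up: fold axis h@8; visible region now rows[0,8) x cols[0,8) = 8x8
Op 2 fold_right: fold axis v@4; visible region now rows[0,8) x cols[4,8) = 8x4
Op 3 fold_up: fold axis h@4; visible region now rows[0,4) x cols[4,8) = 4x4
Op 4 fold_down: fold axis h@2; visible region now rows[2,4) x cols[4,8) = 2x4
Op 5 cut(0, 0): punch at orig (2,4); cuts so far [(2, 4)]; region rows[2,4) x cols[4,8) = 2x4
Op 6 cut(1, 1): punch at orig (3,5); cuts so far [(2, 4), (3, 5)]; region rows[2,4) x cols[4,8) = 2x4
Op 7 cut(1, 2): punch at orig (3,6); cuts so far [(2, 4), (3, 5), (3, 6)]; region rows[2,4) x cols[4,8) = 2x4
Unfold 1 (reflect across h@2): 6 holes -> [(0, 5), (0, 6), (1, 4), (2, 4), (3, 5), (3, 6)]
Unfold 2 (reflect across h@4): 12 holes -> [(0, 5), (0, 6), (1, 4), (2, 4), (3, 5), (3, 6), (4, 5), (4, 6), (5, 4), (6, 4), (7, 5), (7, 6)]
Unfold 3 (reflect across v@4): 24 holes -> [(0, 1), (0, 2), (0, 5), (0, 6), (1, 3), (1, 4), (2, 3), (2, 4), (3, 1), (3, 2), (3, 5), (3, 6), (4, 1), (4, 2), (4, 5), (4, 6), (5, 3), (5, 4), (6, 3), (6, 4), (7, 1), (7, 2), (7, 5), (7, 6)]
Unfold 4 (reflect across h@8): 48 holes -> [(0, 1), (0, 2), (0, 5), (0, 6), (1, 3), (1, 4), (2, 3), (2, 4), (3, 1), (3, 2), (3, 5), (3, 6), (4, 1), (4, 2), (4, 5), (4, 6), (5, 3), (5, 4), (6, 3), (6, 4), (7, 1), (7, 2), (7, 5), (7, 6), (8, 1), (8, 2), (8, 5), (8, 6), (9, 3), (9, 4), (10, 3), (10, 4), (11, 1), (11, 2), (11, 5), (11, 6), (12, 1), (12, 2), (12, 5), (12, 6), (13, 3), (13, 4), (14, 3), (14, 4), (15, 1), (15, 2), (15, 5), (15, 6)]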